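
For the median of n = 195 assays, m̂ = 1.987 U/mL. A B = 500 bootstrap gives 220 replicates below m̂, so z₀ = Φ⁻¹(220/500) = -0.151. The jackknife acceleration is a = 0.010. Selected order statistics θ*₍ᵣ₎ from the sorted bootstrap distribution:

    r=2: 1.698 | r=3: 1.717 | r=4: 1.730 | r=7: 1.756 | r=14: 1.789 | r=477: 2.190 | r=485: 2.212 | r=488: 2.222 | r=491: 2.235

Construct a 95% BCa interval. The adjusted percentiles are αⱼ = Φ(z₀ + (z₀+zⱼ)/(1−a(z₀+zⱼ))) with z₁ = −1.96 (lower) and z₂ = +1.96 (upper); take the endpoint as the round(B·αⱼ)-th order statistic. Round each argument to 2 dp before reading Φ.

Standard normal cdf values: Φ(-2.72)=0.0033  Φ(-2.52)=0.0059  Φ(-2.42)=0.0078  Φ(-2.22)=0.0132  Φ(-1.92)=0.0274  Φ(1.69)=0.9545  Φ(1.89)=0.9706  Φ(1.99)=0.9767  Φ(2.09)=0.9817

(1.756, 2.190)

Lower: z₀ + z₁ = -0.151 + (-1.960) = -2.111; 1 − a(z₀+z₁) = 1 − (0.010)(-2.111) = 1.0211; argument = -0.151 + (-2.111)/1.0211 = -2.2184 → -2.22.
α₁ = Φ(-2.22) = 0.0132; rank = round(500 × 0.0132) = 7; θ*₍7₎ = 1.756.
Upper: z₀ + z₂ = 1.809; 1 − a(z₀+z₂) = 0.9819; argument = 1.6913 → 1.69; α₂ = 0.9545; rank = 477; θ*₍477₎ = 2.190.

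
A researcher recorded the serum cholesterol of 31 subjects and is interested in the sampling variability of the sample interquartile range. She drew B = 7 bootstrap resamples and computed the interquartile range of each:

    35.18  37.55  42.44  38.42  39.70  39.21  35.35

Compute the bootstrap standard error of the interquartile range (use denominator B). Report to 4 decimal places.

SE* = 2.3583

Bootstrap SE is the standard deviation of the 7 replicate interquartile ranges.
Mean of replicates: (35.18 + 37.55 + 42.44 + 38.42 + 39.70 + 39.21 + 35.35) / 7 = 267.85000 / 7 = 38.26429
Sum of squared deviations: (−3.08429)² + (−0.71429)² + (+4.17571)² + (+0.15571)² + (+1.43571)² + (+0.94571)² + (−2.91429)² = 38.93257
Variance = 38.93257 / 7 = 5.56180
SE* = √5.56180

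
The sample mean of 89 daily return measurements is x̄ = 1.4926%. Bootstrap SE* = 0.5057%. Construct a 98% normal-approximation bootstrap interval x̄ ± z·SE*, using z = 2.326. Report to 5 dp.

Margin = 2.326 × 0.5057 = 1.176258
Interval: 1.4926 ± 1.176258

(0.31634, 2.66886)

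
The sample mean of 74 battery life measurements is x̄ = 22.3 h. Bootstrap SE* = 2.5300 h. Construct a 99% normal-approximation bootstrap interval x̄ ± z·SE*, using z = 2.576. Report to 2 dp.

Margin = 2.576 × 2.5300 = 6.517
Interval: 22.3 ± 6.517

(15.78, 28.82)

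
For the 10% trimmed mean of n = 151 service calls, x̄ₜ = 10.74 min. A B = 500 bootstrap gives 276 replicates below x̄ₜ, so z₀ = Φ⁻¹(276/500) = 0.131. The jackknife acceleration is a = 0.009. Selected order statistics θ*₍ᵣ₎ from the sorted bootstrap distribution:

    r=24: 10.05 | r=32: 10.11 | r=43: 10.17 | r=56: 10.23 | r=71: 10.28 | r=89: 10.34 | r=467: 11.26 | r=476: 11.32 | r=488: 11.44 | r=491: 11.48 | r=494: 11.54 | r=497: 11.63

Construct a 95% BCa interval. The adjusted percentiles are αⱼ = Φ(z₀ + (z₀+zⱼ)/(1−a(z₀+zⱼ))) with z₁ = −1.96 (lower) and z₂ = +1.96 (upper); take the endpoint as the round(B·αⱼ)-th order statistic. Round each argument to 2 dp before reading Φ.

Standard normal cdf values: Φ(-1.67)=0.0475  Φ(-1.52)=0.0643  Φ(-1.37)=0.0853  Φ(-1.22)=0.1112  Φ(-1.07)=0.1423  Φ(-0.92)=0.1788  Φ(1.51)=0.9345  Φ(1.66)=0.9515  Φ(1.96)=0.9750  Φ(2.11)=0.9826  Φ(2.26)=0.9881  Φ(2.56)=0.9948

Lower: z₀ + z₁ = 0.131 + (-1.960) = -1.829; 1 − a(z₀+z₁) = 1 − (0.009)(-1.829) = 1.0165; argument = 0.131 + (-1.829)/1.0165 = -1.6684 → -1.67.
α₁ = Φ(-1.67) = 0.0475; rank = round(500 × 0.0475) = 24; θ*₍24₎ = 10.05.
Upper: z₀ + z₂ = 2.091; 1 − a(z₀+z₂) = 0.9812; argument = 2.2621 → 2.26; α₂ = 0.9881; rank = 494; θ*₍494₎ = 11.54.

(10.05, 11.54)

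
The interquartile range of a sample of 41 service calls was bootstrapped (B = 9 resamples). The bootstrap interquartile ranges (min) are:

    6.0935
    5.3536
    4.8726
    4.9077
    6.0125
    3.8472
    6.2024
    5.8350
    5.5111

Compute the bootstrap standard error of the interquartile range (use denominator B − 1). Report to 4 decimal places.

SE* = 0.7612

Bootstrap SE is the standard deviation of the 9 replicate interquartile ranges.
Mean of replicates: (6.0935 + 5.3536 + 4.8726 + 4.9077 + 6.0125 + 3.8472 + 6.2024 + 5.8350 + 5.5111) / 9 = 48.63560 / 9 = 5.40396
Sum of squared deviations: (+0.68954)² + (−0.05036)² + (−0.53136)² + (−0.49626)² + (+0.60854)² + (−1.55676)² + (+0.79844)² + (+0.43104)² + (+0.10714)² = 4.63522
Variance = 4.63522 / 8 = 0.57940
SE* = √0.57940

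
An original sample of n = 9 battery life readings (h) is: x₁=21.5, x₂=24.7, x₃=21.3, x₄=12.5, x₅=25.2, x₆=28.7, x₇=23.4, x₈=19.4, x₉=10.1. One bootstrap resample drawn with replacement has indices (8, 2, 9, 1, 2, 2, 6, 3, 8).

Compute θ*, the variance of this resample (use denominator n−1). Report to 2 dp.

Resample values: 19.4, 24.7, 10.1, 21.5, 24.7, 24.7, 28.7, 21.3, 19.4.
Mean = 21.6111; sum of squared deviations = 221.2689
s² = 221.2689 / 8 = 27.6586

θ* = 27.66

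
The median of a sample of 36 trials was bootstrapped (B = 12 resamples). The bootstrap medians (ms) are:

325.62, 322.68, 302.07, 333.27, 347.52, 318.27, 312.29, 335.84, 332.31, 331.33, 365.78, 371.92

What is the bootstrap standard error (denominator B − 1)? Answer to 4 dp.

SE* = 20.3924

Bootstrap SE is the standard deviation of the 12 replicate medians.
Mean of replicates: (325.62 + 322.68 + 302.07 + 333.27 + 347.52 + 318.27 + 312.29 + 335.84 + 332.31 + 331.33 + 365.78 + 371.92) / 12 = 3998.90000 / 12 = 333.24167
Sum of squared deviations: (−7.62167)² + (−10.56167)² + (−31.17167)² + (+0.02833)² + (+14.27833)² + (−14.97167)² + (−20.95167)² + (+2.59833)² + (−0.93167)² + (−1.91167)² + (+32.53833)² + (+38.67833)² = 4574.33657
Variance = 4574.33657 / 11 = 415.84878
SE* = √415.84878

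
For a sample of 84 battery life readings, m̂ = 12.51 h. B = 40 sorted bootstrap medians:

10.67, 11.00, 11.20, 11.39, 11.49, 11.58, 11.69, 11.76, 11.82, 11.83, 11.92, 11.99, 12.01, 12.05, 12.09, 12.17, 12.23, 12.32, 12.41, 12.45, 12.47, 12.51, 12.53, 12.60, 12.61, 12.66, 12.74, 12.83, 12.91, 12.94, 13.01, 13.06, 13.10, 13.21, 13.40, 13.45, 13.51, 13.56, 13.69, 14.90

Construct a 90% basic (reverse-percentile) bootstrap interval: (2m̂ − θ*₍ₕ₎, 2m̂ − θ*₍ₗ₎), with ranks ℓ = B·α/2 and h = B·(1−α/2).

(11.46, 14.02)

Percentile endpoints at ranks 2 and 38: θ*₍2₎ = 11.00, θ*₍38₎ = 13.56.
Basic interval reflects these around m̂:
  lower = 2 × 12.51 − 13.56 = 11.46
  upper = 2 × 12.51 − 11.00 = 14.02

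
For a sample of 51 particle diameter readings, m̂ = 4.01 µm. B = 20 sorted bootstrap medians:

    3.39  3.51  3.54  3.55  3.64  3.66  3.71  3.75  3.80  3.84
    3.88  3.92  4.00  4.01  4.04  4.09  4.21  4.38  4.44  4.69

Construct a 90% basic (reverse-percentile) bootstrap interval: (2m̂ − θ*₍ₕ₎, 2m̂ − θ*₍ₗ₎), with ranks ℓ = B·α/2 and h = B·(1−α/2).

(3.58, 4.63)

Percentile endpoints at ranks 1 and 19: θ*₍1₎ = 3.39, θ*₍19₎ = 4.44.
Basic interval reflects these around m̂:
  lower = 2 × 4.01 − 4.44 = 3.58
  upper = 2 × 4.01 − 3.39 = 4.63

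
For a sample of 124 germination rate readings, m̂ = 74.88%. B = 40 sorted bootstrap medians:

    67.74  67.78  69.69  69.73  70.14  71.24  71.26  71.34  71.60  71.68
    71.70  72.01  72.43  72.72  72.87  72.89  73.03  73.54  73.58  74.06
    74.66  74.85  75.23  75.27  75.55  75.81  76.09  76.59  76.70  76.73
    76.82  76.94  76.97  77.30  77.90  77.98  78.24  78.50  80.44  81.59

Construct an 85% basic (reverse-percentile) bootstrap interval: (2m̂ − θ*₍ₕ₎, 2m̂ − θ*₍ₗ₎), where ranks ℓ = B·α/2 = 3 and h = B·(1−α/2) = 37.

(71.52, 80.07)

Percentile endpoints at ranks 3 and 37: θ*₍3₎ = 69.69, θ*₍37₎ = 78.24.
Basic interval reflects these around m̂:
  lower = 2 × 74.88 − 78.24 = 71.52
  upper = 2 × 74.88 − 69.69 = 80.07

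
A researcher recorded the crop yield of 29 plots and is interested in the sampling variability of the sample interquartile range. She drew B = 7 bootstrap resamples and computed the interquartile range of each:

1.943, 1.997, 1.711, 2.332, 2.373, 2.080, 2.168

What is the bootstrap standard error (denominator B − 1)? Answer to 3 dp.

Bootstrap SE is the standard deviation of the 7 replicate interquartile ranges.
Mean of replicates: (1.943 + 1.997 + 1.711 + 2.332 + 2.373 + 2.080 + 2.168) / 7 = 14.6040 / 7 = 2.0863
Sum of squared deviations: (−0.1433)² + (−0.0893)² + (−0.3753)² + (+0.2457)² + (+0.2867)² + (−0.0063)² + (+0.0817)² = 0.3186
Variance = 0.3186 / 6 = 0.0531
SE* = √0.0531

SE* = 0.230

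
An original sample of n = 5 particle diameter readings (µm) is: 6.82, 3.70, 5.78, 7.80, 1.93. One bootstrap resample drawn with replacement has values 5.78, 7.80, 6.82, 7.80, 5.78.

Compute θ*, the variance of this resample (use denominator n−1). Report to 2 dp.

θ* = 1.02

Mean = 6.7960; sum of squared deviations = 4.0811
s² = 4.0811 / 4 = 1.0203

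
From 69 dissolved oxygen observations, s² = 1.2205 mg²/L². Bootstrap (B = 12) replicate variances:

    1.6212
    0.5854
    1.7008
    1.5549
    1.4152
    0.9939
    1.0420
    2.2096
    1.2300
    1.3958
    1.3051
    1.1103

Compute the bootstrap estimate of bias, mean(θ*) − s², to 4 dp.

bias = +0.1265

mean(θ*) = (1.6212 + 0.5854 + 1.7008 + 1.5549 + 1.4152 + 0.9939 + 1.0420 + 2.2096 + 1.2300 + 1.3958 + 1.3051 + 1.1103) / 12 = 1.34702
bias = 1.34702 − 1.2205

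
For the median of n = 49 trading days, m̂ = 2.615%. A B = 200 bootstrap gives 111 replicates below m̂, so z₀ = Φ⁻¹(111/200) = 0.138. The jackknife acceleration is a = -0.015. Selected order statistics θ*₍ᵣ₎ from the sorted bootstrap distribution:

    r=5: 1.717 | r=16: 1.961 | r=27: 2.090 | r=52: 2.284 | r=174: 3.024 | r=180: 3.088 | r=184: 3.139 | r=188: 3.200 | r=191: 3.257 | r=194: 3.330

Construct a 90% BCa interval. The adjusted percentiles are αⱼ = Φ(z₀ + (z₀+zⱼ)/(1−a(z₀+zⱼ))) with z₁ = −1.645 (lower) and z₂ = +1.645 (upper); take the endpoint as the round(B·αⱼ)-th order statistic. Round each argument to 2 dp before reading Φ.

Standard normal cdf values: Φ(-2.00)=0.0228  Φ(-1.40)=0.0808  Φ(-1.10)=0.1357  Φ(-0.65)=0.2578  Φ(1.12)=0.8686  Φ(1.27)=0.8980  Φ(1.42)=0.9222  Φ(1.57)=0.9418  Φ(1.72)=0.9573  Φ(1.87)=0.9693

(1.961, 3.330)

Lower: z₀ + z₁ = 0.138 + (-1.645) = -1.507; 1 − a(z₀+z₁) = 1 − (-0.015)(-1.507) = 0.9774; argument = 0.138 + (-1.507)/0.9774 = -1.4039 → -1.40.
α₁ = Φ(-1.40) = 0.0808; rank = round(200 × 0.0808) = 16; θ*₍16₎ = 1.961.
Upper: z₀ + z₂ = 1.783; 1 − a(z₀+z₂) = 1.0267; argument = 1.8746 → 1.87; α₂ = 0.9693; rank = 194; θ*₍194₎ = 3.330.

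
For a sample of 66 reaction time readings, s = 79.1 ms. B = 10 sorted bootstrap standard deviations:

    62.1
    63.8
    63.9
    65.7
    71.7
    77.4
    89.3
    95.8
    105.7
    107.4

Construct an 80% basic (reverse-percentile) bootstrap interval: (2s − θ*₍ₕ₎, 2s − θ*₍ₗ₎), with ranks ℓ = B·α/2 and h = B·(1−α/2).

Percentile endpoints at ranks 1 and 9: θ*₍1₎ = 62.1, θ*₍9₎ = 105.7.
Basic interval reflects these around s:
  lower = 2 × 79.1 − 105.7 = 52.5
  upper = 2 × 79.1 − 62.1 = 96.1

(52.5, 96.1)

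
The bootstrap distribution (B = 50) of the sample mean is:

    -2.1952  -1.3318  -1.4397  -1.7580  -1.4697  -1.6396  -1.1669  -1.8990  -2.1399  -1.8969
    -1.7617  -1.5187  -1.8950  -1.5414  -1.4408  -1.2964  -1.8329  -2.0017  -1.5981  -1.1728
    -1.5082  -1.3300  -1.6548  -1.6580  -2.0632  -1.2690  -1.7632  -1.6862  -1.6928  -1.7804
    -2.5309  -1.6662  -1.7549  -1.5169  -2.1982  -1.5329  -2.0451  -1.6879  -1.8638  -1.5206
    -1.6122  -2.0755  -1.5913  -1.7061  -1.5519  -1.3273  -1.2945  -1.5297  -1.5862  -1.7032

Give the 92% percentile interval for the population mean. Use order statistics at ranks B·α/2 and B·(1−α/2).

(-2.1982, -1.2690)

Sorted replicates: -2.5309, -2.1982, -2.1952, -2.1399, -2.0755, -2.0632, -2.0451, -2.0017, -1.8990, -1.8969, -1.8950, -1.8638, -1.8329, -1.7804, -1.7632, -1.7617, -1.7580, -1.7549, -1.7061, -1.7032, -1.6928, -1.6879, -1.6862, -1.6662, -1.6580, -1.6548, -1.6396, -1.6122, -1.5981, -1.5913, -1.5862, -1.5519, -1.5414, -1.5329, -1.5297, -1.5206, -1.5187, -1.5169, -1.5082, -1.4697, -1.4408, -1.4397, -1.3318, -1.3300, -1.3273, -1.2964, -1.2945, -1.2690, -1.1728, -1.1669
α = 0.08; lower rank = 50 × 0.040 = 2; upper rank = 50 × 0.960 = 48.
The 2nd smallest replicate is -2.1982; the 48th is -1.2690.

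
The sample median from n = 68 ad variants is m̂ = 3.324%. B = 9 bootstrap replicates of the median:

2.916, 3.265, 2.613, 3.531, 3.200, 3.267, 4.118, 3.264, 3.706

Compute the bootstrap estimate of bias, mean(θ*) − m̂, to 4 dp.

mean(θ*) = (2.916 + 3.265 + 2.613 + 3.531 + 3.200 + 3.267 + 4.118 + 3.264 + 3.706) / 9 = 3.32000
bias = 3.32000 − 3.324

bias = −0.0040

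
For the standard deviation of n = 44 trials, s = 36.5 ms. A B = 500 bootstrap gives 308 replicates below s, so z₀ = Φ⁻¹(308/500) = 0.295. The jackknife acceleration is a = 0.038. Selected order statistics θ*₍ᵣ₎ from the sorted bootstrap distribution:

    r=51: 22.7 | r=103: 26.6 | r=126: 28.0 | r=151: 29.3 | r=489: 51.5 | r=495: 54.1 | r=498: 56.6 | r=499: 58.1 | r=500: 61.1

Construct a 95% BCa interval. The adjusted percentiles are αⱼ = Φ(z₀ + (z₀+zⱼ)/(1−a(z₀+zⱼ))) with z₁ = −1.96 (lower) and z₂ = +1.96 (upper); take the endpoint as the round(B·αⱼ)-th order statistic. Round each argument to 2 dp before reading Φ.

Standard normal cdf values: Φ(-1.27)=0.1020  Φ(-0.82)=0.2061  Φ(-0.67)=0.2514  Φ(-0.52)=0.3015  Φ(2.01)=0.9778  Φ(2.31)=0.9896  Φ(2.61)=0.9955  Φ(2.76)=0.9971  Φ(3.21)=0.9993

Lower: z₀ + z₁ = 0.295 + (-1.960) = -1.665; 1 − a(z₀+z₁) = 1 − (0.038)(-1.665) = 1.0633; argument = 0.295 + (-1.665)/1.0633 = -1.2709 → -1.27.
α₁ = Φ(-1.27) = 0.1020; rank = round(500 × 0.1020) = 51; θ*₍51₎ = 22.7.
Upper: z₀ + z₂ = 2.255; 1 − a(z₀+z₂) = 0.9143; argument = 2.7613 → 2.76; α₂ = 0.9971; rank = 499; θ*₍499₎ = 58.1.

(22.7, 58.1)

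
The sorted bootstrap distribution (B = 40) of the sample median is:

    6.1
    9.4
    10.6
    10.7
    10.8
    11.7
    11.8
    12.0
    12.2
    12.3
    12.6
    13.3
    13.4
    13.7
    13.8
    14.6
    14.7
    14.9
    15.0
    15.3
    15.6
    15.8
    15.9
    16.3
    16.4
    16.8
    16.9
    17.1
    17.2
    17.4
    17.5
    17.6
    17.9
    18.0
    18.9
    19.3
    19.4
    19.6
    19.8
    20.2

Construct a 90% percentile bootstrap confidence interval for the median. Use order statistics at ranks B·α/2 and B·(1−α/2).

(9.4, 19.6)

α = 0.10; lower rank = 40 × 0.050 = 2; upper rank = 40 × 0.950 = 38.
The 2nd smallest replicate is 9.4; the 38th is 19.6.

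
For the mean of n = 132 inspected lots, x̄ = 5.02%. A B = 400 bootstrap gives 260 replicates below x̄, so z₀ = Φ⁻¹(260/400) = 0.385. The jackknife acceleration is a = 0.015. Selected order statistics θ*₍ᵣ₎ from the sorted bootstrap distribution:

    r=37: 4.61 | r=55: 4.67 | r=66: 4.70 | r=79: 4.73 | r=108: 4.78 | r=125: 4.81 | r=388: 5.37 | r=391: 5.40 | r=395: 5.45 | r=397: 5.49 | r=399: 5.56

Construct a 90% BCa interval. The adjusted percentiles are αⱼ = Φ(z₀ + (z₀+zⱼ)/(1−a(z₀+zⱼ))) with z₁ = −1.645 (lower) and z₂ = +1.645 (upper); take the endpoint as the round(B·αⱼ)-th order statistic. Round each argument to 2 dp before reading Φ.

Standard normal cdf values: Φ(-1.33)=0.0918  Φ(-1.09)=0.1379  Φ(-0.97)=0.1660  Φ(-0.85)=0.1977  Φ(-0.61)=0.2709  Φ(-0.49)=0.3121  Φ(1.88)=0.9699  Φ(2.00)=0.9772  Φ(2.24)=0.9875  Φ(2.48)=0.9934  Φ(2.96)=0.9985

(4.73, 5.49)

Lower: z₀ + z₁ = 0.385 + (-1.645) = -1.260; 1 − a(z₀+z₁) = 1 − (0.015)(-1.260) = 1.0189; argument = 0.385 + (-1.260)/1.0189 = -0.8516 → -0.85.
α₁ = Φ(-0.85) = 0.1977; rank = round(400 × 0.1977) = 79; θ*₍79₎ = 4.73.
Upper: z₀ + z₂ = 2.030; 1 − a(z₀+z₂) = 0.9696; argument = 2.4788 → 2.48; α₂ = 0.9934; rank = 397; θ*₍397₎ = 5.49.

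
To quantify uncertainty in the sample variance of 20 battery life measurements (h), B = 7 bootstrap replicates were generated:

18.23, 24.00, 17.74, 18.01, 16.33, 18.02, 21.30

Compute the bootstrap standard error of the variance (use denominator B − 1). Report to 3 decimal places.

Bootstrap SE is the standard deviation of the 7 replicate variances.
Mean of replicates: (18.23 + 24.00 + 17.74 + 18.01 + 16.33 + 18.02 + 21.30) / 7 = 133.6300 / 7 = 19.0900
Sum of squared deviations: (−0.8600)² + (+4.9100)² + (−1.3500)² + (−1.0800)² + (−2.7600)² + (−1.0700)² + (+2.2100)² = 41.4832
Variance = 41.4832 / 6 = 6.9139
SE* = √6.9139

SE* = 2.629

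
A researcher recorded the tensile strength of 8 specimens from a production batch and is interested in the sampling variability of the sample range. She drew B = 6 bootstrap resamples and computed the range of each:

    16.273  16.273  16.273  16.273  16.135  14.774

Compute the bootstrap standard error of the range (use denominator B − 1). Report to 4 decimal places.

Bootstrap SE is the standard deviation of the 6 replicate ranges.
Mean of replicates: (16.273 + 16.273 + 16.273 + 16.273 + 16.135 + 14.774) / 6 = 96.00100 / 6 = 16.00017
Sum of squared deviations: (+0.27283)² + (+0.27283)² + (+0.27283)² + (+0.27283)² + (+0.13483)² + (−1.22617)² = 1.81942
Variance = 1.81942 / 5 = 0.36388
SE* = √0.36388

SE* = 0.6032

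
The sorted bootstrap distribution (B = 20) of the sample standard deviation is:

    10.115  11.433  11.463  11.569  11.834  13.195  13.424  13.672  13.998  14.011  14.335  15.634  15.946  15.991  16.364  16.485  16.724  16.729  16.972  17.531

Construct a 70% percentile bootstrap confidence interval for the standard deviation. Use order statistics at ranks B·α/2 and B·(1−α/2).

α = 0.30; lower rank = 20 × 0.150 = 3; upper rank = 20 × 0.850 = 17.
The 3rd smallest replicate is 11.463; the 17th is 16.724.

(11.463, 16.724)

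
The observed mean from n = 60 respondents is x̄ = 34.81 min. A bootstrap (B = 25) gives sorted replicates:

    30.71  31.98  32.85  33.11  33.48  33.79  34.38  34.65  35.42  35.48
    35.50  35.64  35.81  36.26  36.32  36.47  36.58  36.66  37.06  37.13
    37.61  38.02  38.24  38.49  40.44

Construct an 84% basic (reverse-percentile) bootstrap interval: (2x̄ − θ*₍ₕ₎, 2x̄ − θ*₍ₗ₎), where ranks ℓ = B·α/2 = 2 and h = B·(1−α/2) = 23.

Percentile endpoints at ranks 2 and 23: θ*₍2₎ = 31.98, θ*₍23₎ = 38.24.
Basic interval reflects these around x̄:
  lower = 2 × 34.81 − 38.24 = 31.38
  upper = 2 × 34.81 − 31.98 = 37.64

(31.38, 37.64)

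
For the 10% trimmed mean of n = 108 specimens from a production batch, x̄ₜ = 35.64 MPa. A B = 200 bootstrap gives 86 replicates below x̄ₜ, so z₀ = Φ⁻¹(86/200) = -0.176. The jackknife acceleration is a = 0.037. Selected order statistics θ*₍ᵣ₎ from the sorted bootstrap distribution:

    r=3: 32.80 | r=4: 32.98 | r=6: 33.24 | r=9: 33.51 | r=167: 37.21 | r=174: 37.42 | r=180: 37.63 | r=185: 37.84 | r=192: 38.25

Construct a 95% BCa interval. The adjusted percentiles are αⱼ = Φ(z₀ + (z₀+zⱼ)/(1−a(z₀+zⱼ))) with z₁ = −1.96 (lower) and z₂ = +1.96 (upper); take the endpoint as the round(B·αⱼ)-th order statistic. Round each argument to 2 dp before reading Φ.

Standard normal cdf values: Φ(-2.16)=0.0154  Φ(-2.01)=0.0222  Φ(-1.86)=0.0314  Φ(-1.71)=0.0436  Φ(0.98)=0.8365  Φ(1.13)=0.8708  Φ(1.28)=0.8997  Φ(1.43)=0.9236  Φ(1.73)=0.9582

Lower: z₀ + z₁ = -0.176 + (-1.960) = -2.136; 1 − a(z₀+z₁) = 1 − (0.037)(-2.136) = 1.0790; argument = -0.176 + (-2.136)/1.0790 = -2.1556 → -2.16.
α₁ = Φ(-2.16) = 0.0154; rank = round(200 × 0.0154) = 3; θ*₍3₎ = 32.80.
Upper: z₀ + z₂ = 1.784; 1 − a(z₀+z₂) = 0.9340; argument = 1.7341 → 1.73; α₂ = 0.9582; rank = 192; θ*₍192₎ = 38.25.

(32.80, 38.25)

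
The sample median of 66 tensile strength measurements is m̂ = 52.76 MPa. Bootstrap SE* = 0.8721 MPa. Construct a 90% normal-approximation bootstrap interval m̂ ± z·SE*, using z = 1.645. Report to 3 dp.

(51.325, 54.195)

Margin = 1.645 × 0.8721 = 1.4346
Interval: 52.76 ± 1.4346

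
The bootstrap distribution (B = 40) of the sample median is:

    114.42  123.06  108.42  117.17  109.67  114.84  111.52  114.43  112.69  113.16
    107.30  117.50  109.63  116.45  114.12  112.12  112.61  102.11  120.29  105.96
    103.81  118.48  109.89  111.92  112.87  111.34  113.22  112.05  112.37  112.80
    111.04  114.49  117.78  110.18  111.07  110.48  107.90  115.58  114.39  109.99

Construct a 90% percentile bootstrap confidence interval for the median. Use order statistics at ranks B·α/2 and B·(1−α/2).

(103.81, 118.48)

Sorted replicates: 102.11, 103.81, 105.96, 107.30, 107.90, 108.42, 109.63, 109.67, 109.89, 109.99, 110.18, 110.48, 111.04, 111.07, 111.34, 111.52, 111.92, 112.05, 112.12, 112.37, 112.61, 112.69, 112.80, 112.87, 113.16, 113.22, 114.12, 114.39, 114.42, 114.43, 114.49, 114.84, 115.58, 116.45, 117.17, 117.50, 117.78, 118.48, 120.29, 123.06
α = 0.10; lower rank = 40 × 0.050 = 2; upper rank = 40 × 0.950 = 38.
The 2nd smallest replicate is 103.81; the 38th is 118.48.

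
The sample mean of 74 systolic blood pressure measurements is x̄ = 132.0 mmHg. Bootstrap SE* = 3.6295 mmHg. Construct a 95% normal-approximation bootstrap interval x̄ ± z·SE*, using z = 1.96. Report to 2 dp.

Margin = 1.96 × 3.6295 = 7.114
Interval: 132.0 ± 7.114

(124.89, 139.11)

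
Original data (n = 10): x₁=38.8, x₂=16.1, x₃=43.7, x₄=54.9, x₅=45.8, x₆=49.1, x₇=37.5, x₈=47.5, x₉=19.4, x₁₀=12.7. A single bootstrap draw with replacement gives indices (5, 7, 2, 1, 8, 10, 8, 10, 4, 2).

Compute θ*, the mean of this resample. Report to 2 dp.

Resample values: 45.8, 37.5, 16.1, 38.8, 47.5, 12.7, 47.5, 12.7, 54.9, 16.1.
Mean = (45.8 + 37.5 + 16.1 + 38.8 + 47.5 + 12.7 + 47.5 + 12.7 + 54.9 + 16.1) / 10 = 329.60 / 10 = 32.96

θ* = 32.96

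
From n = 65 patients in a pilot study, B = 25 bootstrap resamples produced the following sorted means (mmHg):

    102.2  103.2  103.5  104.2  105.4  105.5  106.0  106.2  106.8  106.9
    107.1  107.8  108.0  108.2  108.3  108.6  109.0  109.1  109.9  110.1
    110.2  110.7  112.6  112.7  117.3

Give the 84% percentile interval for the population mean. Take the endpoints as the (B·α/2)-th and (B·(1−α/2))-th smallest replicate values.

(103.2, 112.6)

α = 0.16; lower rank = 25 × 0.080 = 2; upper rank = 25 × 0.920 = 23.
The 2nd smallest replicate is 103.2; the 23rd is 112.6.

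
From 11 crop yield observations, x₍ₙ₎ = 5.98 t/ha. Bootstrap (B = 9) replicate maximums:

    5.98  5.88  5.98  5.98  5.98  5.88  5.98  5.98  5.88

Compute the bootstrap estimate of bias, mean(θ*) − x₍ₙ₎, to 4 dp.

bias = −0.0333

mean(θ*) = (5.98 + 5.88 + 5.98 + 5.98 + 5.98 + 5.88 + 5.98 + 5.98 + 5.88) / 9 = 5.94667
bias = 5.94667 − 5.98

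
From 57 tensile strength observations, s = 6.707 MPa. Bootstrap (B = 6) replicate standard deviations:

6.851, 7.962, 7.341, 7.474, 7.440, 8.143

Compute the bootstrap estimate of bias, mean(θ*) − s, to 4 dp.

mean(θ*) = (6.851 + 7.962 + 7.341 + 7.474 + 7.440 + 8.143) / 6 = 7.53517
bias = 7.53517 − 6.707

bias = +0.8282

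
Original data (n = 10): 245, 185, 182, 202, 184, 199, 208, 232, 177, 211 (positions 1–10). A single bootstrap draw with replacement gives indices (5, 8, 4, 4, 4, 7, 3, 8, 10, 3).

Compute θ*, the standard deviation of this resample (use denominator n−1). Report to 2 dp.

Resample values: 184, 232, 202, 202, 202, 208, 182, 232, 211, 182.
Mean = 203.7000; sum of squared deviations = 3012.1000
s² = 3012.1000 / 9 = 334.6778
s = √334.6778 = 18.29

θ* = 18.29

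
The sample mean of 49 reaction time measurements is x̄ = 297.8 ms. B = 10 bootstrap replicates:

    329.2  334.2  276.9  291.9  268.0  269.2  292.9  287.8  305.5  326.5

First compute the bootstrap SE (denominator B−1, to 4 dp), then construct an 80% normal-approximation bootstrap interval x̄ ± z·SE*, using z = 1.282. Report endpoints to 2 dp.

Mean of replicates = 298.2100; sum of squared deviations = 5493.8490; SE* = √(5493.8490/9) = 24.7068
Margin = 1.282 × 24.7068 = 31.674
Interval: 297.8 ± 31.674

(266.13, 329.47)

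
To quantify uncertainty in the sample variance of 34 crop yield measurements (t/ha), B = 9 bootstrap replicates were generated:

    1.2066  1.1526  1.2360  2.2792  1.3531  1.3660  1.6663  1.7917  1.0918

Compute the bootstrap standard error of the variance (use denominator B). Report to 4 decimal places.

Bootstrap SE is the standard deviation of the 9 replicate variances.
Mean of replicates: (1.2066 + 1.1526 + 1.2360 + 2.2792 + 1.3531 + 1.3660 + 1.6663 + 1.7917 + 1.0918) / 9 = 13.14330 / 9 = 1.46037
Sum of squared deviations: (−0.25377)² + (−0.30777)² + (−0.22437)² + (+0.81883)² + (−0.10727)² + (−0.09437)² + (+0.20593)² + (+0.33133)² + (−0.36857)² = 1.18839
Variance = 1.18839 / 9 = 0.13204
SE* = √0.13204

SE* = 0.3634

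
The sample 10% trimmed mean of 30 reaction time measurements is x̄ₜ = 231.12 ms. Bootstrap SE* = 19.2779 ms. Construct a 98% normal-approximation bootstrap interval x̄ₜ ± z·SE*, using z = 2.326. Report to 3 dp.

(186.280, 275.960)

Margin = 2.326 × 19.2779 = 44.8404
Interval: 231.12 ± 44.8404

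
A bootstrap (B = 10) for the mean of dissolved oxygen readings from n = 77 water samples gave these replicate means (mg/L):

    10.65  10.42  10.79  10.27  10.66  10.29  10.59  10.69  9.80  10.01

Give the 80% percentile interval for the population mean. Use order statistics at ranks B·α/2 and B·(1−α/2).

(9.80, 10.69)

Sorted replicates: 9.80, 10.01, 10.27, 10.29, 10.42, 10.59, 10.65, 10.66, 10.69, 10.79
α = 0.20; lower rank = 10 × 0.100 = 1; upper rank = 10 × 0.900 = 9.
The 1st smallest replicate is 9.80; the 9th is 10.69.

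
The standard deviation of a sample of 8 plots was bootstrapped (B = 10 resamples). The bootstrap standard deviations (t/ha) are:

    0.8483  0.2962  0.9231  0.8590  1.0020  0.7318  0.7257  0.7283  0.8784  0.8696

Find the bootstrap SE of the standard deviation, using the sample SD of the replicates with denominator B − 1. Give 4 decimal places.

Bootstrap SE is the standard deviation of the 10 replicate standard deviations.
Mean of replicates: (0.8483 + 0.2962 + 0.9231 + 0.8590 + 1.0020 + 0.7318 + 0.7257 + 0.7283 + 0.8784 + 0.8696) / 10 = 7.86240 / 10 = 0.78624
Sum of squared deviations: (+0.06206)² + (−0.49004)² + (+0.13686)² + (+0.07276)² + (+0.21576)² + (−0.05444)² + (−0.06054)² + (−0.05794)² + (+0.09216)² + (+0.08336)² = 0.34000
Variance = 0.34000 / 9 = 0.03778
SE* = √0.03778

SE* = 0.1944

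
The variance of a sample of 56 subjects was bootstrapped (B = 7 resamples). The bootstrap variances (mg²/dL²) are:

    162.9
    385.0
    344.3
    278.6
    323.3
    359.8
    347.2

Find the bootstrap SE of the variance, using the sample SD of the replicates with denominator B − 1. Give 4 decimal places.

SE* = 74.5301

Bootstrap SE is the standard deviation of the 7 replicate variances.
Mean of replicates: (162.9 + 385.0 + 344.3 + 278.6 + 323.3 + 359.8 + 347.2) / 7 = 2201.10000 / 7 = 314.44286
Sum of squared deviations: (−151.54286)² + (+70.55714)² + (+29.85714)² + (−35.84286)² + (+8.85714)² + (+45.35714)² + (+32.75714)² = 33328.45714
Variance = 33328.45714 / 6 = 5554.74286
SE* = √5554.74286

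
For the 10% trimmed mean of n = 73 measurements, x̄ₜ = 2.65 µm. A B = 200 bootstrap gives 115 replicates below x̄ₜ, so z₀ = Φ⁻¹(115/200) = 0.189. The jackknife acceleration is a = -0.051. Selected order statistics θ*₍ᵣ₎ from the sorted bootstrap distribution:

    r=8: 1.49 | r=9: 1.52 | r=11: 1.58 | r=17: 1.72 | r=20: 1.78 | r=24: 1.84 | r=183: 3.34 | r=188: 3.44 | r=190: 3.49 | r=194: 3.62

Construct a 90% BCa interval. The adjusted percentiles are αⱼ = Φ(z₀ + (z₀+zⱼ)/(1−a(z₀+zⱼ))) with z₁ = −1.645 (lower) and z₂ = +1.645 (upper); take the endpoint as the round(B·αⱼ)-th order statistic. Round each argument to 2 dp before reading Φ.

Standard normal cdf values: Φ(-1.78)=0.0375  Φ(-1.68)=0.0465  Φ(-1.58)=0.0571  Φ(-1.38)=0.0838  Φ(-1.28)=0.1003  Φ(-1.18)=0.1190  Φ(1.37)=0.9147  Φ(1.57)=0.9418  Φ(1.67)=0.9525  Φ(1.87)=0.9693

Lower: z₀ + z₁ = 0.189 + (-1.645) = -1.456; 1 − a(z₀+z₁) = 1 − (-0.051)(-1.456) = 0.9257; argument = 0.189 + (-1.456)/0.9257 = -1.3838 → -1.38.
α₁ = Φ(-1.38) = 0.0838; rank = round(200 × 0.0838) = 17; θ*₍17₎ = 1.72.
Upper: z₀ + z₂ = 1.834; 1 − a(z₀+z₂) = 1.0935; argument = 1.8661 → 1.87; α₂ = 0.9693; rank = 194; θ*₍194₎ = 3.62.

(1.72, 3.62)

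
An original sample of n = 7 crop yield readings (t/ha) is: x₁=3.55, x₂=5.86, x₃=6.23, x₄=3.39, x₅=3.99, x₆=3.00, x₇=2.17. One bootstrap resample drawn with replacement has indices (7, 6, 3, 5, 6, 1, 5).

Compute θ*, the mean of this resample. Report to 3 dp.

Resample values: 2.17, 3.00, 6.23, 3.99, 3.00, 3.55, 3.99.
Mean = (2.17 + 3.00 + 6.23 + 3.99 + 3.00 + 3.55 + 3.99) / 7 = 25.930 / 7 = 3.704

θ* = 3.704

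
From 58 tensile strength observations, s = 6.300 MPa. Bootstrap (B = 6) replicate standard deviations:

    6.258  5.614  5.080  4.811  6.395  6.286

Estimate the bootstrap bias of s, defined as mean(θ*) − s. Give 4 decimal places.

bias = −0.5593

mean(θ*) = (6.258 + 5.614 + 5.080 + 4.811 + 6.395 + 6.286) / 6 = 5.74067
bias = 5.74067 − 6.300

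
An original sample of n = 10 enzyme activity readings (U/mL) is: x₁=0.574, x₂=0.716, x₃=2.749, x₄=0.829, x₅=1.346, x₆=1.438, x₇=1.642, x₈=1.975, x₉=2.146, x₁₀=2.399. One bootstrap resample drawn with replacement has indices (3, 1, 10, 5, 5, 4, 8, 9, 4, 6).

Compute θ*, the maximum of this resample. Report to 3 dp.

θ* = 2.749

Resample values: 2.749, 0.574, 2.399, 1.346, 1.346, 0.829, 1.975, 2.146, 0.829, 1.438.
Maximum = 2.749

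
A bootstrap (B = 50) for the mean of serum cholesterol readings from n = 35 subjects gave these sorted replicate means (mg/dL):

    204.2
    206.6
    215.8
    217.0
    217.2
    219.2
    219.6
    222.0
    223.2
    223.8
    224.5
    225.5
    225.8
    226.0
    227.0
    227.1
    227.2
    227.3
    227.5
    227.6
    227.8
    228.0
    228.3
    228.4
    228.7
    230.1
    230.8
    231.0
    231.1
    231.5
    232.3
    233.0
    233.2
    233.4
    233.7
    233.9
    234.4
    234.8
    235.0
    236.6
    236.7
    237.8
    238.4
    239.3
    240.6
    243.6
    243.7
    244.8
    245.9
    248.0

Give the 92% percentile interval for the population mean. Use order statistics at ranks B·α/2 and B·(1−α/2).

(206.6, 244.8)

α = 0.08; lower rank = 50 × 0.040 = 2; upper rank = 50 × 0.960 = 48.
The 2nd smallest replicate is 206.6; the 48th is 244.8.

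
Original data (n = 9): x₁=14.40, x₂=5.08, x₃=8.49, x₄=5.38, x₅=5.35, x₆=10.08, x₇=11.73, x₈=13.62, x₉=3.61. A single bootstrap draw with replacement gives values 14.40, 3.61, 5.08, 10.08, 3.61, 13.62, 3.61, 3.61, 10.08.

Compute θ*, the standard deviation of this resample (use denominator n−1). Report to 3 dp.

θ* = 4.538

Mean = 7.5222; sum of squared deviations = 164.7576
s² = 164.7576 / 8 = 20.5947
s = √20.5947 = 4.538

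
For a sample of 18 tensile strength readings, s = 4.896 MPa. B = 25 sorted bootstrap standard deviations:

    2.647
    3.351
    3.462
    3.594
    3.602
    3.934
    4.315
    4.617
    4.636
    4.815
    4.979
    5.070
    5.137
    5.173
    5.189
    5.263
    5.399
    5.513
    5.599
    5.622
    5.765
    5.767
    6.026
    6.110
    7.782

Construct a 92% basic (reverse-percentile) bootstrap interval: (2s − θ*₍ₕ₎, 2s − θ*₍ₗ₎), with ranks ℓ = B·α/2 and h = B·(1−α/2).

(3.682, 7.145)

Percentile endpoints at ranks 1 and 24: θ*₍1₎ = 2.647, θ*₍24₎ = 6.110.
Basic interval reflects these around s:
  lower = 2 × 4.896 − 6.110 = 3.682
  upper = 2 × 4.896 − 2.647 = 7.145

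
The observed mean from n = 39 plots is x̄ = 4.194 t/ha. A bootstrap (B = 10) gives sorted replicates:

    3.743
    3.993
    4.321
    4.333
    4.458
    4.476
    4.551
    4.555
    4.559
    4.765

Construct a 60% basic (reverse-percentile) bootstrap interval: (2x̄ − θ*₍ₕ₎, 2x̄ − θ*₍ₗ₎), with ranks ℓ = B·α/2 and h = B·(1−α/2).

(3.833, 4.395)

Percentile endpoints at ranks 2 and 8: θ*₍2₎ = 3.993, θ*₍8₎ = 4.555.
Basic interval reflects these around x̄:
  lower = 2 × 4.194 − 4.555 = 3.833
  upper = 2 × 4.194 − 3.993 = 4.395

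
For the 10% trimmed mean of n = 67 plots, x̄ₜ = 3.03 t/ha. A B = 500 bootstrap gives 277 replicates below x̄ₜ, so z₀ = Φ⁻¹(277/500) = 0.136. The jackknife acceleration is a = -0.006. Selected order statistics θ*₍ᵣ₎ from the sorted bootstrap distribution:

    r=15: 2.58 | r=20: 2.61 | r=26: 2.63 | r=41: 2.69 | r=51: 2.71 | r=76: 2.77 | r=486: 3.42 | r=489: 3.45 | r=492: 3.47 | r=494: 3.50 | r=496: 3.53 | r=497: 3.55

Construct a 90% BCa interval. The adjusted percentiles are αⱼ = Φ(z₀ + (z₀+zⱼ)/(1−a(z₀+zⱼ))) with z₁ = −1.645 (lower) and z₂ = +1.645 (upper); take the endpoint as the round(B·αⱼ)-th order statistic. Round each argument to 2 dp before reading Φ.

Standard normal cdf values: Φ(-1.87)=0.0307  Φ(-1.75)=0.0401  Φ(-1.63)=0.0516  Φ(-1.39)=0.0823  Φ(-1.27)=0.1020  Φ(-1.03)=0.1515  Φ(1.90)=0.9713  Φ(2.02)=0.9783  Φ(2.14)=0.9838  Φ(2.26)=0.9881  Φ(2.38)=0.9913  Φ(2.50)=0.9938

(2.69, 3.42)

Lower: z₀ + z₁ = 0.136 + (-1.645) = -1.509; 1 − a(z₀+z₁) = 1 − (-0.006)(-1.509) = 0.9909; argument = 0.136 + (-1.509)/0.9909 = -1.3868 → -1.39.
α₁ = Φ(-1.39) = 0.0823; rank = round(500 × 0.0823) = 41; θ*₍41₎ = 2.69.
Upper: z₀ + z₂ = 1.781; 1 − a(z₀+z₂) = 1.0107; argument = 1.8982 → 1.90; α₂ = 0.9713; rank = 486; θ*₍486₎ = 3.42.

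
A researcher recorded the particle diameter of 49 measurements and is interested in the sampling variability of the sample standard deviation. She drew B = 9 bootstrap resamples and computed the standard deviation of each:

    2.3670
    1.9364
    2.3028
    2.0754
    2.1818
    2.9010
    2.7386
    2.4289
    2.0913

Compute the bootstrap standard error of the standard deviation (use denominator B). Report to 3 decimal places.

SE* = 0.299

Bootstrap SE is the standard deviation of the 9 replicate standard deviations.
Mean of replicates: (2.3670 + 1.9364 + 2.3028 + 2.0754 + 2.1818 + 2.9010 + 2.7386 + 2.4289 + 2.0913) / 9 = 21.02320 / 9 = 2.33591
Sum of squared deviations: (+0.03109)² + (−0.39951)² + (−0.03311)² + (−0.26051)² + (−0.15411)² + (+0.56509)² + (+0.40269)² + (+0.09299)² + (−0.24461)² = 0.80325
Variance = 0.80325 / 9 = 0.08925
SE* = √0.08925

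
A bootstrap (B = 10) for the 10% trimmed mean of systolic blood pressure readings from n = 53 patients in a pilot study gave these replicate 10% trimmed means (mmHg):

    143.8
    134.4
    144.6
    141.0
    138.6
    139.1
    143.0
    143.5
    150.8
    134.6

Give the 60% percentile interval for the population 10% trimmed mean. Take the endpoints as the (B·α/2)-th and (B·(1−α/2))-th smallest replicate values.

Sorted replicates: 134.4, 134.6, 138.6, 139.1, 141.0, 143.0, 143.5, 143.8, 144.6, 150.8
α = 0.40; lower rank = 10 × 0.200 = 2; upper rank = 10 × 0.800 = 8.
The 2nd smallest replicate is 134.6; the 8th is 143.8.

(134.6, 143.8)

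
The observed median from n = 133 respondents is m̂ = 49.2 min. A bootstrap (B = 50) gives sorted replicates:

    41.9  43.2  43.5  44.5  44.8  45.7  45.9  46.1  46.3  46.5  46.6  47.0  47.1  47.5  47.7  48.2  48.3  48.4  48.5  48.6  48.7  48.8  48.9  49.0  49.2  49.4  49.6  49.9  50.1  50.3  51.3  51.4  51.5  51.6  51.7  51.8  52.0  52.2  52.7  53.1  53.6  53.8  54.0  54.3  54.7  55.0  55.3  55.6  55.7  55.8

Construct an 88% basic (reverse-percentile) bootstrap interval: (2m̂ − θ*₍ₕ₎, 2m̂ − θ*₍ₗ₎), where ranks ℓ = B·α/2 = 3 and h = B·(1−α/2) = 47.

(43.1, 54.9)

Percentile endpoints at ranks 3 and 47: θ*₍3₎ = 43.5, θ*₍47₎ = 55.3.
Basic interval reflects these around m̂:
  lower = 2 × 49.2 − 55.3 = 43.1
  upper = 2 × 49.2 − 43.5 = 54.9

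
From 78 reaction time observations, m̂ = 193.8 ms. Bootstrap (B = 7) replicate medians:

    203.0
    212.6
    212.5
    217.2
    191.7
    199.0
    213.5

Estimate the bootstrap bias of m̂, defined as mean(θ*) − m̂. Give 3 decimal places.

mean(θ*) = (203.0 + 212.6 + 212.5 + 217.2 + 191.7 + 199.0 + 213.5) / 7 = 207.0714
bias = 207.0714 − 193.8

bias = +13.271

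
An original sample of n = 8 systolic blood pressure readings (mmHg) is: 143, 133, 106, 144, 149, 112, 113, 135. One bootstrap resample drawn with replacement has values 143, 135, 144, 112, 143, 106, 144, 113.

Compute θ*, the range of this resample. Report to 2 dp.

θ* = 38.00

Range = 144 − 106 = 38.00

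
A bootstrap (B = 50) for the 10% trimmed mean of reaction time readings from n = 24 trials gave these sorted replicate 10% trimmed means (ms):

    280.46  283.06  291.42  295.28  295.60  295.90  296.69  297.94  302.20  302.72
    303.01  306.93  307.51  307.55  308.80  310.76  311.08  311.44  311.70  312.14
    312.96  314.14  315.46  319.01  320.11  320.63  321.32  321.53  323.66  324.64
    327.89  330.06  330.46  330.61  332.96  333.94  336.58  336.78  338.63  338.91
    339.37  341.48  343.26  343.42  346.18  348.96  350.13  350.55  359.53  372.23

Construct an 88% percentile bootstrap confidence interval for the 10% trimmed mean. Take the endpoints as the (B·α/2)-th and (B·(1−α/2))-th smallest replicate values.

(291.42, 350.13)

α = 0.12; lower rank = 50 × 0.060 = 3; upper rank = 50 × 0.940 = 47.
The 3rd smallest replicate is 291.42; the 47th is 350.13.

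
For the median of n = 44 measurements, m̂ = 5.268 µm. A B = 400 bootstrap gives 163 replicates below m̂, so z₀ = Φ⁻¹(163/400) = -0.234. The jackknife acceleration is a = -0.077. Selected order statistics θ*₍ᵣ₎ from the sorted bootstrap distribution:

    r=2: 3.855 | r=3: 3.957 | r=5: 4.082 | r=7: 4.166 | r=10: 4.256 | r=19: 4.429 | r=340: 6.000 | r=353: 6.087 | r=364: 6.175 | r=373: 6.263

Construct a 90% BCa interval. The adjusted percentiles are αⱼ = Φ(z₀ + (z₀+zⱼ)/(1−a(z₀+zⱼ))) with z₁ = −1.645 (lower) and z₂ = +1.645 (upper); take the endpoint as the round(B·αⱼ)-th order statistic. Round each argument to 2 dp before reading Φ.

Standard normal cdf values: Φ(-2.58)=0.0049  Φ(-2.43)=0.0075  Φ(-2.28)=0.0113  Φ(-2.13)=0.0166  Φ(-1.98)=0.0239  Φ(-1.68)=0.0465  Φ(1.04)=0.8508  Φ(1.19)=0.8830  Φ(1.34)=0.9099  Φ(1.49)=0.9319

(3.957, 6.000)

Lower: z₀ + z₁ = -0.234 + (-1.645) = -1.879; 1 − a(z₀+z₁) = 1 − (-0.077)(-1.879) = 0.8553; argument = -0.234 + (-1.879)/0.8553 = -2.4308 → -2.43.
α₁ = Φ(-2.43) = 0.0075; rank = round(400 × 0.0075) = 3; θ*₍3₎ = 3.957.
Upper: z₀ + z₂ = 1.411; 1 − a(z₀+z₂) = 1.1086; argument = 1.0387 → 1.04; α₂ = 0.8508; rank = 340; θ*₍340₎ = 6.000.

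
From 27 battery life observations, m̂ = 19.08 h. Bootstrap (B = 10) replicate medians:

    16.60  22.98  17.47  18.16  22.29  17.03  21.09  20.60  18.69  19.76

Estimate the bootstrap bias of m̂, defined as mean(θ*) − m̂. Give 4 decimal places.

bias = +0.3870

mean(θ*) = (16.60 + 22.98 + 17.47 + 18.16 + 22.29 + 17.03 + 21.09 + 20.60 + 18.69 + 19.76) / 10 = 19.46700
bias = 19.46700 − 19.08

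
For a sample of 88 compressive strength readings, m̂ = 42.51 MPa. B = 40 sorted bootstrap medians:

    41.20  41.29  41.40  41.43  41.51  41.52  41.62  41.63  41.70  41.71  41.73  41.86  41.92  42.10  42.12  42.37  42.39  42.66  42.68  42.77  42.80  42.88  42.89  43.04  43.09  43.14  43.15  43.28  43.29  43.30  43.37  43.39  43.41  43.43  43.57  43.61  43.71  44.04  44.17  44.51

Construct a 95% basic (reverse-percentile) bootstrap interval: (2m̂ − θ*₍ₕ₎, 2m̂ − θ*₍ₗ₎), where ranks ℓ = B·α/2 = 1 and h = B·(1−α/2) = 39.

(40.85, 43.82)

Percentile endpoints at ranks 1 and 39: θ*₍1₎ = 41.20, θ*₍39₎ = 44.17.
Basic interval reflects these around m̂:
  lower = 2 × 42.51 − 44.17 = 40.85
  upper = 2 × 42.51 − 41.20 = 43.82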